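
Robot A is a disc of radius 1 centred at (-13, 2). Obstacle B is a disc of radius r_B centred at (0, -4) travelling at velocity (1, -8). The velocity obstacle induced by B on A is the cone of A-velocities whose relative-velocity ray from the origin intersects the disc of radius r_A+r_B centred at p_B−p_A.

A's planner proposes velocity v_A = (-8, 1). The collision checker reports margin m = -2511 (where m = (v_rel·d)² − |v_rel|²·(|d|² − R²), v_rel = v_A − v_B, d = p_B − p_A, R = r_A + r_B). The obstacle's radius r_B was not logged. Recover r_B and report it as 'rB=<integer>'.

m = -2511
d = (13, -6);  v_rel = (-9, 9),  |v_rel|² = 162
v_rel×d = (-9)·(-6) − (9)·(13) = -63
since m = R²·162 − (-63)²:  R² = (3969 + -2511) / 162 = 9
R = √9 = 3  ⇒  r_B = 3 − 1 = 2

rB=2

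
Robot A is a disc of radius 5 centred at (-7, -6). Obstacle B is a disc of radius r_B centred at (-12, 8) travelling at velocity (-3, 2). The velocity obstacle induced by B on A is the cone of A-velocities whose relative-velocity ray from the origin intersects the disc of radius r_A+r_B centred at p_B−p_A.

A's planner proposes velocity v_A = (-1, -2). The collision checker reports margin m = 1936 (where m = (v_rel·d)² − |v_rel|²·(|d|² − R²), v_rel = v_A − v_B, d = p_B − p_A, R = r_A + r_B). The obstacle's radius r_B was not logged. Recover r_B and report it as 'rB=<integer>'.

m = 1936
d = (-5, 14);  v_rel = (2, -4),  |v_rel|² = 20
v_rel×d = (2)·(14) − (-4)·(-5) = 8
since m = R²·20 − 8²:  R² = (64 + 1936) / 20 = 100
R = √100 = 10  ⇒  r_B = 10 − 5 = 5

rB=5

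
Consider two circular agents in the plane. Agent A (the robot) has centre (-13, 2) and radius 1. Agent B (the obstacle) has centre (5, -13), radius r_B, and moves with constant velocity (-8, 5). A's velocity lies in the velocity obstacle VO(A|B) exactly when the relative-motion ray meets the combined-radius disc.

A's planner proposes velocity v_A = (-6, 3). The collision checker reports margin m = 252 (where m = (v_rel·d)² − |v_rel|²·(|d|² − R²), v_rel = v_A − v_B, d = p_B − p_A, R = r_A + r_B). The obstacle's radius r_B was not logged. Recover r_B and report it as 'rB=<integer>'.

m = 252
d = (18, -15);  v_rel = (2, -2),  |v_rel|² = 8
v_rel×d = (2)·(-15) − (-2)·(18) = 6
since m = R²·8 − 6²:  R² = (36 + 252) / 8 = 36
R = √36 = 6  ⇒  r_B = 6 − 1 = 5

rB=5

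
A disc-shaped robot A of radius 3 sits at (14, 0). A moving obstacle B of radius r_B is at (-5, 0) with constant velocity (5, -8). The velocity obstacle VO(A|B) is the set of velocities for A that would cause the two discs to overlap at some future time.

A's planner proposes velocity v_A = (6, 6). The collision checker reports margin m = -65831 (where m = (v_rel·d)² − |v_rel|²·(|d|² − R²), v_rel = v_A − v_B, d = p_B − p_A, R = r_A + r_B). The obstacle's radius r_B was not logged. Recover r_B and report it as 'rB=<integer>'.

m = -65831
d = (-19, 0);  v_rel = (1, 14),  |v_rel|² = 197
v_rel×d = (1)·(0) − (14)·(-19) = 266
since m = R²·197 − 266²:  R² = (70756 + -65831) / 197 = 25
R = √25 = 5  ⇒  r_B = 5 − 3 = 2

rB=2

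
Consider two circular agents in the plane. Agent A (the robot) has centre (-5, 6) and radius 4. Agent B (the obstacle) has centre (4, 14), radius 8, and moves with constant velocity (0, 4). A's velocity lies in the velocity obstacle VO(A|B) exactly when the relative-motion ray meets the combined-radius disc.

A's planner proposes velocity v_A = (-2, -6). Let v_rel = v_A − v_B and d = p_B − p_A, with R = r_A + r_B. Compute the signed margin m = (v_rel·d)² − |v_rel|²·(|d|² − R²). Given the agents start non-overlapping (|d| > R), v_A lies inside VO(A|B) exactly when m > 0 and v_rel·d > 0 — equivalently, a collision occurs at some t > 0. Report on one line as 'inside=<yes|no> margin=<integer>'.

d = (9, 8),  |d|² = 145;  R = 4+8 = 12,  c = 145−12² = 1
v_rel = (-2, -10),  |v_rel|² = 104;  v_rel·d = (-2)·(9) + (-10)·(8) = -98
104·t² + 196·t + 1 = 0  ⇒  m = (-98)² − 104·1 = 9500
m = 9500 > 0,  v_rel·d = -98 < 0  ⇒  outside

inside=no margin=9500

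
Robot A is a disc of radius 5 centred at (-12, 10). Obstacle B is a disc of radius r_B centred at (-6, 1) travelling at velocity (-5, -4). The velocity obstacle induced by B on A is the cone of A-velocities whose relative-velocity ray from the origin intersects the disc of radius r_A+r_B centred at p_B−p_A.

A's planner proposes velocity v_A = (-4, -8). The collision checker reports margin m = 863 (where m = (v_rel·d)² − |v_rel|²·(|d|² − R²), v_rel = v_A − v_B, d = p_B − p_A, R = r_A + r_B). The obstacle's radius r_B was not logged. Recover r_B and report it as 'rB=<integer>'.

m = 863
d = (6, -9);  v_rel = (1, -4),  |v_rel|² = 17
v_rel×d = (1)·(-9) − (-4)·(6) = 15
since m = R²·17 − 15²:  R² = (225 + 863) / 17 = 64
R = √64 = 8  ⇒  r_B = 8 − 5 = 3

rB=3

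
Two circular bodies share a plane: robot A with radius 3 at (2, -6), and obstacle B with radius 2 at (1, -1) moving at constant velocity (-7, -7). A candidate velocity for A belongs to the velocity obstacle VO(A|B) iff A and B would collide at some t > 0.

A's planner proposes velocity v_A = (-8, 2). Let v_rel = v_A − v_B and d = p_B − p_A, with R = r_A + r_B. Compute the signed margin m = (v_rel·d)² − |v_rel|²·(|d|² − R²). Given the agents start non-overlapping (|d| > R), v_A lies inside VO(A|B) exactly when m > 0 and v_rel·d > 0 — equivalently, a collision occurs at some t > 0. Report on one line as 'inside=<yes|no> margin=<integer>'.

d = (-1, 5),  |d|² = 26;  R = 3+2 = 5,  c = 26−5² = 1
v_rel = (-1, 9),  |v_rel|² = 82;  v_rel·d = (-1)·(-1) + (9)·(5) = 46
82·t² − 92·t + 1 = 0  ⇒  m = 46² − 82·1 = 2034
m = 2034 > 0,  v_rel·d = 46 > 0  ⇒  inside

inside=yes margin=2034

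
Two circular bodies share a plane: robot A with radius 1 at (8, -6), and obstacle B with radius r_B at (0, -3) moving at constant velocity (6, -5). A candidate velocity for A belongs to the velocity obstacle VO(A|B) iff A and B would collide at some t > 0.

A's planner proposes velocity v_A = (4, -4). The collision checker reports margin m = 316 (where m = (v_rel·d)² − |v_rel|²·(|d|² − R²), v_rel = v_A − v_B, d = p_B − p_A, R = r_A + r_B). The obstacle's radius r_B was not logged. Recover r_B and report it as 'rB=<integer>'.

m = 316
d = (-8, 3);  v_rel = (-2, 1),  |v_rel|² = 5
v_rel×d = (-2)·(3) − (1)·(-8) = 2
since m = R²·5 − 2²:  R² = (4 + 316) / 5 = 64
R = √64 = 8  ⇒  r_B = 8 − 1 = 7

rB=7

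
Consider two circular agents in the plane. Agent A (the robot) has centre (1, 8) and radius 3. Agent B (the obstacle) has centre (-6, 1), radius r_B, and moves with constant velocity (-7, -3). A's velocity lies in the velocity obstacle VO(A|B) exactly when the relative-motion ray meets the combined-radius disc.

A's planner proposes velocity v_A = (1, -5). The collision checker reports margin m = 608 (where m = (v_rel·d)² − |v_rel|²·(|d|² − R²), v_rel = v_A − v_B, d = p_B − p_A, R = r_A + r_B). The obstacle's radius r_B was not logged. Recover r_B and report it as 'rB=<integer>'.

m = 608
d = (-7, -7);  v_rel = (8, -2),  |v_rel|² = 68
v_rel×d = (8)·(-7) − (-2)·(-7) = -70
since m = R²·68 − (-70)²:  R² = (4900 + 608) / 68 = 81
R = √81 = 9  ⇒  r_B = 9 − 3 = 6

rB=6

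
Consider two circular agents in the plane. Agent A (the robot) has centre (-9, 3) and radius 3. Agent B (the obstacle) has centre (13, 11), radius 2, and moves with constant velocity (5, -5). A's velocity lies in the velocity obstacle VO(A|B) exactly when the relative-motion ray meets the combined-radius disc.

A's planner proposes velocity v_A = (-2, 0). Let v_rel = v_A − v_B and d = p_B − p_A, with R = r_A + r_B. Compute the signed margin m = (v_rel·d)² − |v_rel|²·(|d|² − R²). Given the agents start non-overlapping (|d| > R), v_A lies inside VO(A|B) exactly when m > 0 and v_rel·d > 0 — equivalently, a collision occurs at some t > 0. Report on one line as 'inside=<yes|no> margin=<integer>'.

d = (22, 8),  |d|² = 548;  R = 3+2 = 5,  c = 548−5² = 523
v_rel = (-7, 5),  |v_rel|² = 74;  v_rel·d = (-7)·(22) + (5)·(8) = -114
74·t² + 228·t + 523 = 0  ⇒  m = (-114)² − 74·523 = -25706
m = -25706 < 0,  v_rel·d = -114 < 0  ⇒  outside

inside=no margin=-25706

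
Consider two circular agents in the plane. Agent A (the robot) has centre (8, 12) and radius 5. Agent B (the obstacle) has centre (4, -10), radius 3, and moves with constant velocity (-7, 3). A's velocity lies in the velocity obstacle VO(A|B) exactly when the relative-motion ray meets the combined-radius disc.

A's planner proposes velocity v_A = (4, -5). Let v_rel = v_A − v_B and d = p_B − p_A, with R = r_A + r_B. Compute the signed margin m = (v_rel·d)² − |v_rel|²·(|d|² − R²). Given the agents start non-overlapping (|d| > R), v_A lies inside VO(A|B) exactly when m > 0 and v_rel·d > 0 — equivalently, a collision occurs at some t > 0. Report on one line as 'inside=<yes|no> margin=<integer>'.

d = (-4, -22),  |d|² = 500;  R = 5+3 = 8,  c = 500−8² = 436
v_rel = (11, -8),  |v_rel|² = 185;  v_rel·d = (11)·(-4) + (-8)·(-22) = 132
185·t² − 264·t + 436 = 0  ⇒  m = 132² − 185·436 = -63236
m = -63236 < 0,  v_rel·d = 132 > 0  ⇒  outside

inside=no margin=-63236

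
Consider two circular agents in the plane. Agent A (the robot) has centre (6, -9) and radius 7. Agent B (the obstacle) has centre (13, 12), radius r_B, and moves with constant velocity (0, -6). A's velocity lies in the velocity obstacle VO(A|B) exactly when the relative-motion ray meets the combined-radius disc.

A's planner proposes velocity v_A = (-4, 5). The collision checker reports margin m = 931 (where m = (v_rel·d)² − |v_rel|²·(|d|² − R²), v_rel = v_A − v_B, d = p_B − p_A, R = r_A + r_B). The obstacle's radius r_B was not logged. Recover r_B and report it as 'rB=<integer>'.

m = 931
d = (7, 21);  v_rel = (-4, 11),  |v_rel|² = 137
v_rel×d = (-4)·(21) − (11)·(7) = -161
since m = R²·137 − (-161)²:  R² = (25921 + 931) / 137 = 196
R = √196 = 14  ⇒  r_B = 14 − 7 = 7

rB=7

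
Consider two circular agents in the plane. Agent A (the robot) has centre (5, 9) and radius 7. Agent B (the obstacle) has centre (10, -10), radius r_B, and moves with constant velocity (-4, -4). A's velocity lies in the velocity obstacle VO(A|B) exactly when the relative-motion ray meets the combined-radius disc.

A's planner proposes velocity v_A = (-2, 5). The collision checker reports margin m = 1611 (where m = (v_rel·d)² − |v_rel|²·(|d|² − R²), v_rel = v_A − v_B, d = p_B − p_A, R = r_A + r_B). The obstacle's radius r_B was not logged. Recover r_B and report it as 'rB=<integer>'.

m = 1611
d = (5, -19);  v_rel = (2, 9),  |v_rel|² = 85
v_rel×d = (2)·(-19) − (9)·(5) = -83
since m = R²·85 − (-83)²:  R² = (6889 + 1611) / 85 = 100
R = √100 = 10  ⇒  r_B = 10 − 7 = 3

rB=3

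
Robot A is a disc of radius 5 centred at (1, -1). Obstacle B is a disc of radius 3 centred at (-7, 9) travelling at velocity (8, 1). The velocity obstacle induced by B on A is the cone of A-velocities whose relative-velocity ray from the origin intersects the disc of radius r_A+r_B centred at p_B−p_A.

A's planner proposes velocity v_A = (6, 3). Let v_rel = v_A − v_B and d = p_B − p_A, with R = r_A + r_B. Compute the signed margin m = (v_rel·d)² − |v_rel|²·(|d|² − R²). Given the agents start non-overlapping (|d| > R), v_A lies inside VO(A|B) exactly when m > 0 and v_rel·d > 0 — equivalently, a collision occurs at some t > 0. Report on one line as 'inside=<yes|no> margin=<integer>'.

d = (-8, 10),  |d|² = 164;  R = 5+3 = 8,  c = 164−8² = 100
v_rel = (-2, 2),  |v_rel|² = 8;  v_rel·d = (-2)·(-8) + (2)·(10) = 36
8·t² − 72·t + 100 = 0  ⇒  m = 36² − 8·100 = 496
m = 496 > 0,  v_rel·d = 36 > 0  ⇒  inside

inside=yes margin=496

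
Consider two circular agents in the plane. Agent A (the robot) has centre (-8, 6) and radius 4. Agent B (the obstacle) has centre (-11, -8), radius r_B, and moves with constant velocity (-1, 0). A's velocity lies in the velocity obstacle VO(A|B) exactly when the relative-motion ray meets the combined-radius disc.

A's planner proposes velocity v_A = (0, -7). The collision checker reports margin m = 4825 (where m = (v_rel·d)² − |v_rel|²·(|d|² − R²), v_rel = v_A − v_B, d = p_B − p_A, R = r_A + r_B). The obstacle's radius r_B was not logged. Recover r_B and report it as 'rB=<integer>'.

m = 4825
d = (-3, -14);  v_rel = (1, -7),  |v_rel|² = 50
v_rel×d = (1)·(-14) − (-7)·(-3) = -35
since m = R²·50 − (-35)²:  R² = (1225 + 4825) / 50 = 121
R = √121 = 11  ⇒  r_B = 11 − 4 = 7

rB=7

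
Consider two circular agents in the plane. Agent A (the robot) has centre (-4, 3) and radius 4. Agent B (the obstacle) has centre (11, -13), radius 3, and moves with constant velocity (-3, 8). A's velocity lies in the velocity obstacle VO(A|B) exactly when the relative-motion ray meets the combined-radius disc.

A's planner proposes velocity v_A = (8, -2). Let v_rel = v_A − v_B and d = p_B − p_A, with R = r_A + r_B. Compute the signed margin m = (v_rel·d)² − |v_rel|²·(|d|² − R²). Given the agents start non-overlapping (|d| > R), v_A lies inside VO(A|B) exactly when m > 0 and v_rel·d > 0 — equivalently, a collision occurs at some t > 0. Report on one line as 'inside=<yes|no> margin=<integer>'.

d = (15, -16),  |d|² = 481;  R = 4+3 = 7,  c = 481−7² = 432
v_rel = (11, -10),  |v_rel|² = 221;  v_rel·d = (11)·(15) + (-10)·(-16) = 325
221·t² − 650·t + 432 = 0  ⇒  m = 325² − 221·432 = 10153
m = 10153 > 0,  v_rel·d = 325 > 0  ⇒  inside

inside=yes margin=10153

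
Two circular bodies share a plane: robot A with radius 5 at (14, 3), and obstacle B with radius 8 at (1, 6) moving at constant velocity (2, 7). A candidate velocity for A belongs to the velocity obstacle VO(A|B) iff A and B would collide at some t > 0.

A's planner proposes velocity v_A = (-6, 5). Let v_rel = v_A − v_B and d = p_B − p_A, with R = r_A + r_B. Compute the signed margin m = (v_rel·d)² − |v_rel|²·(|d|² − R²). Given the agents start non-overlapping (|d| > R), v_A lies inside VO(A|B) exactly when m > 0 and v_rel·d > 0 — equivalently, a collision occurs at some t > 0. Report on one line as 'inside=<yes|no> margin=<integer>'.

d = (-13, 3),  |d|² = 178;  R = 5+8 = 13,  c = 178−13² = 9
v_rel = (-8, -2),  |v_rel|² = 68;  v_rel·d = (-8)·(-13) + (-2)·(3) = 98
68·t² − 196·t + 9 = 0  ⇒  m = 98² − 68·9 = 8992
m = 8992 > 0,  v_rel·d = 98 > 0  ⇒  inside

inside=yes margin=8992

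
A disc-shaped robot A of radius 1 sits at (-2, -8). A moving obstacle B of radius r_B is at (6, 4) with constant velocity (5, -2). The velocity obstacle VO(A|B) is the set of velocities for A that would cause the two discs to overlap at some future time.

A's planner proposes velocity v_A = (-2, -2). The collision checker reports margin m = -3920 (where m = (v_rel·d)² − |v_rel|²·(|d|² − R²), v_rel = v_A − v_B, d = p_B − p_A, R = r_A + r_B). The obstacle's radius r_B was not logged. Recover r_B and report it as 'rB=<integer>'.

m = -3920
d = (8, 12);  v_rel = (-7, 0),  |v_rel|² = 49
v_rel×d = (-7)·(12) − (0)·(8) = -84
since m = R²·49 − (-84)²:  R² = (7056 + -3920) / 49 = 64
R = √64 = 8  ⇒  r_B = 8 − 1 = 7

rB=7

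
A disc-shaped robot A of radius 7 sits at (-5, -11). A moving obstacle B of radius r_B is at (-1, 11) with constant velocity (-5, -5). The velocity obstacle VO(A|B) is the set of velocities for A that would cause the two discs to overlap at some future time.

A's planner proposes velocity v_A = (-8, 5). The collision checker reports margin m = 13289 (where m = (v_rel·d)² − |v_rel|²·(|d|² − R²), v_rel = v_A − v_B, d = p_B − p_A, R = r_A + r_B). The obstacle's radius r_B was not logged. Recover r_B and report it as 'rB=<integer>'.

m = 13289
d = (4, 22);  v_rel = (-3, 10),  |v_rel|² = 109
v_rel×d = (-3)·(22) − (10)·(4) = -106
since m = R²·109 − (-106)²:  R² = (11236 + 13289) / 109 = 225
R = √225 = 15  ⇒  r_B = 15 − 7 = 8

rB=8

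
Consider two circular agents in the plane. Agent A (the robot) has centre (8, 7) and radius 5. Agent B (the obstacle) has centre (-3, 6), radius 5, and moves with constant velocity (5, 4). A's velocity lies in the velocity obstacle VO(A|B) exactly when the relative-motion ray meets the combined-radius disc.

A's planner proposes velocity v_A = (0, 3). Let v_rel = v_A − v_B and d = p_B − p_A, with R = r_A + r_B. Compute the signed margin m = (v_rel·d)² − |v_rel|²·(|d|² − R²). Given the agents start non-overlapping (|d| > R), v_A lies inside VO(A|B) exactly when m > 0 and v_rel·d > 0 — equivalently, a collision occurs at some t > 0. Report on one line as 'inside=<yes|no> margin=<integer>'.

d = (-11, -1),  |d|² = 122;  R = 5+5 = 10,  c = 122−10² = 22
v_rel = (-5, -1),  |v_rel|² = 26;  v_rel·d = (-5)·(-11) + (-1)·(-1) = 56
26·t² − 112·t + 22 = 0  ⇒  m = 56² − 26·22 = 2564
m = 2564 > 0,  v_rel·d = 56 > 0  ⇒  inside

inside=yes margin=2564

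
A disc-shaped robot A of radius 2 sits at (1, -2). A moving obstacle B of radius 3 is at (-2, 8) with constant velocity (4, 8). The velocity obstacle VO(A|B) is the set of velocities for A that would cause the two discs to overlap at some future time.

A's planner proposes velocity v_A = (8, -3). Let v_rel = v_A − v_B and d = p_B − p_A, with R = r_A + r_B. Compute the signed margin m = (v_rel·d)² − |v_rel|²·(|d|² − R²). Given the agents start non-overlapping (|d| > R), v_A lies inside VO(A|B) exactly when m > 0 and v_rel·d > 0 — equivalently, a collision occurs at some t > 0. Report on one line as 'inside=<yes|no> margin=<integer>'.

d = (-3, 10),  |d|² = 109;  R = 2+3 = 5,  c = 109−5² = 84
v_rel = (4, -11),  |v_rel|² = 137;  v_rel·d = (4)·(-3) + (-11)·(10) = -122
137·t² + 244·t + 84 = 0  ⇒  m = (-122)² − 137·84 = 3376
m = 3376 > 0,  v_rel·d = -122 < 0  ⇒  outside

inside=no margin=3376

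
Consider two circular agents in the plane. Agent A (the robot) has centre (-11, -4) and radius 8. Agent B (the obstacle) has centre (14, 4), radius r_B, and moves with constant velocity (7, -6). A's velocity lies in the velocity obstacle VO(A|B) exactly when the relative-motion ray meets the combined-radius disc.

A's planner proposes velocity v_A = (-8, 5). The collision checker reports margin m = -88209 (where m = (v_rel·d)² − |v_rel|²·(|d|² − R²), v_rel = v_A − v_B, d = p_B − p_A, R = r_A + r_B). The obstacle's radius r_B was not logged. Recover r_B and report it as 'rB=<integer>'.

m = -88209
d = (25, 8);  v_rel = (-15, 11),  |v_rel|² = 346
v_rel×d = (-15)·(8) − (11)·(25) = -395
since m = R²·346 − (-395)²:  R² = (156025 + -88209) / 346 = 196
R = √196 = 14  ⇒  r_B = 14 − 8 = 6

rB=6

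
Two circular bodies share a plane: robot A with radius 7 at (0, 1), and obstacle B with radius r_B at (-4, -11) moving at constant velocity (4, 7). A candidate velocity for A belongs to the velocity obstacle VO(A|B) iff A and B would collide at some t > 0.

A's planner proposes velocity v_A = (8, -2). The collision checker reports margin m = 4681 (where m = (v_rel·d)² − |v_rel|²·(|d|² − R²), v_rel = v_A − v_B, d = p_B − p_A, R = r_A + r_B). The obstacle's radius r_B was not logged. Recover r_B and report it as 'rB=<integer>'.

m = 4681
d = (-4, -12);  v_rel = (4, -9),  |v_rel|² = 97
v_rel×d = (4)·(-12) − (-9)·(-4) = -84
since m = R²·97 − (-84)²:  R² = (7056 + 4681) / 97 = 121
R = √121 = 11  ⇒  r_B = 11 − 7 = 4

rB=4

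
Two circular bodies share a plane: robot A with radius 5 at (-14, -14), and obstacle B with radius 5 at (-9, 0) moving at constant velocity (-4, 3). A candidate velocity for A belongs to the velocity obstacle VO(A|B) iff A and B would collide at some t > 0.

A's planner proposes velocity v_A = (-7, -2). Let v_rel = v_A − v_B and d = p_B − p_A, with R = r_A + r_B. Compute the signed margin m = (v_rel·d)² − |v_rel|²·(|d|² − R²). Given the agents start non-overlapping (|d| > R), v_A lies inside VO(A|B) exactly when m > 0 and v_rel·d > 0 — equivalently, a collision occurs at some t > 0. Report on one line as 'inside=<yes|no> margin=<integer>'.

d = (5, 14),  |d|² = 221;  R = 5+5 = 10,  c = 221−10² = 121
v_rel = (-3, -5),  |v_rel|² = 34;  v_rel·d = (-3)·(5) + (-5)·(14) = -85
34·t² + 170·t + 121 = 0  ⇒  m = (-85)² − 34·121 = 3111
m = 3111 > 0,  v_rel·d = -85 < 0  ⇒  outside

inside=no margin=3111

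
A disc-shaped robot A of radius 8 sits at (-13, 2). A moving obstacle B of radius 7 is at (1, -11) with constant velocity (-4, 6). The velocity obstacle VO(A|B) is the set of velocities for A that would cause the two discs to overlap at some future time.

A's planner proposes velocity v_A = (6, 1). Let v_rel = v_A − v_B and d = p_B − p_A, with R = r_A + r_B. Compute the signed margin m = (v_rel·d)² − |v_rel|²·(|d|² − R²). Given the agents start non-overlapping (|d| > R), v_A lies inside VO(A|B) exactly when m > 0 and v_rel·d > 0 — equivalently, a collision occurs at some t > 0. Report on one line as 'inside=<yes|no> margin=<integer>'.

d = (14, -13),  |d|² = 365;  R = 8+7 = 15,  c = 365−15² = 140
v_rel = (10, -5),  |v_rel|² = 125;  v_rel·d = (10)·(14) + (-5)·(-13) = 205
125·t² − 410·t + 140 = 0  ⇒  m = 205² − 125·140 = 24525
m = 24525 > 0,  v_rel·d = 205 > 0  ⇒  inside

inside=yes margin=24525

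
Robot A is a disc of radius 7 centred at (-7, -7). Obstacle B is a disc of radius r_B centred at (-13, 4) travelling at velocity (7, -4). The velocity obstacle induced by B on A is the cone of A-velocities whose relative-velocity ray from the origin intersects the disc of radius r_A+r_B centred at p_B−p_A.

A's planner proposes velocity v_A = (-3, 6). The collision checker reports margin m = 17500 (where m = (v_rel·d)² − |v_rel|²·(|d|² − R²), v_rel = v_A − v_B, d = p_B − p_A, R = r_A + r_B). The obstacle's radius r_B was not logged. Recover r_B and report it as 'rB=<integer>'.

m = 17500
d = (-6, 11);  v_rel = (-10, 10),  |v_rel|² = 200
v_rel×d = (-10)·(11) − (10)·(-6) = -50
since m = R²·200 − (-50)²:  R² = (2500 + 17500) / 200 = 100
R = √100 = 10  ⇒  r_B = 10 − 7 = 3

rB=3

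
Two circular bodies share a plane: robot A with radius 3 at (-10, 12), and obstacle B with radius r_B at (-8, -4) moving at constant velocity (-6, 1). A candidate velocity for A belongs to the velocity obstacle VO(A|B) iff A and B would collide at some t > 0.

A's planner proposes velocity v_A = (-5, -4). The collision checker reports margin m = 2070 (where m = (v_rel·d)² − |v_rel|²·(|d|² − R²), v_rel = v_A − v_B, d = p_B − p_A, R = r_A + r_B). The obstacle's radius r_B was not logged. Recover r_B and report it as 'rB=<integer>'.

m = 2070
d = (2, -16);  v_rel = (1, -5),  |v_rel|² = 26
v_rel×d = (1)·(-16) − (-5)·(2) = -6
since m = R²·26 − (-6)²:  R² = (36 + 2070) / 26 = 81
R = √81 = 9  ⇒  r_B = 9 − 3 = 6

rB=6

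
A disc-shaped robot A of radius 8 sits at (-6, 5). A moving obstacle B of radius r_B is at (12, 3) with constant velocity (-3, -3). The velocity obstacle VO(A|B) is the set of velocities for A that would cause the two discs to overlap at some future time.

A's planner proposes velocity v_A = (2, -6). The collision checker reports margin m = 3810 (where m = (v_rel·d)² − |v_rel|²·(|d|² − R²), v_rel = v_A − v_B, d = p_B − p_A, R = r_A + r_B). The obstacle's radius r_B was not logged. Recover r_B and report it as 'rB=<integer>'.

m = 3810
d = (18, -2);  v_rel = (5, -3),  |v_rel|² = 34
v_rel×d = (5)·(-2) − (-3)·(18) = 44
since m = R²·34 − 44²:  R² = (1936 + 3810) / 34 = 169
R = √169 = 13  ⇒  r_B = 13 − 8 = 5

rB=5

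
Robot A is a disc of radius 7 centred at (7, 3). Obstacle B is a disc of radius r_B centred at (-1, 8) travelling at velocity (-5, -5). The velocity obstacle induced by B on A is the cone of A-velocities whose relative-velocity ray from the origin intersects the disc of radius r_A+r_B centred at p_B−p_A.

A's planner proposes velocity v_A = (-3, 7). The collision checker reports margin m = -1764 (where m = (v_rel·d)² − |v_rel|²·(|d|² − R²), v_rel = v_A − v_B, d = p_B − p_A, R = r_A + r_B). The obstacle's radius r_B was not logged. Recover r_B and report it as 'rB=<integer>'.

m = -1764
d = (-8, 5);  v_rel = (2, 12),  |v_rel|² = 148
v_rel×d = (2)·(5) − (12)·(-8) = 106
since m = R²·148 − 106²:  R² = (11236 + -1764) / 148 = 64
R = √64 = 8  ⇒  r_B = 8 − 7 = 1

rB=1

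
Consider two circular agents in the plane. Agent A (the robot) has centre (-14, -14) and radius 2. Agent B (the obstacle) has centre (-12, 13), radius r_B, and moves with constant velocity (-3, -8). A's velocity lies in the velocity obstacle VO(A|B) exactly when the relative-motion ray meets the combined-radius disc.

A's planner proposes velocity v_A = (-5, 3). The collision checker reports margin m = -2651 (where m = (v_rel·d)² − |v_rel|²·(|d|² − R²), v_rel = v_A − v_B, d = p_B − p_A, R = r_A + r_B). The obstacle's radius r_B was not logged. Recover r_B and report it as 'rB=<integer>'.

m = -2651
d = (2, 27);  v_rel = (-2, 11),  |v_rel|² = 125
v_rel×d = (-2)·(27) − (11)·(2) = -76
since m = R²·125 − (-76)²:  R² = (5776 + -2651) / 125 = 25
R = √25 = 5  ⇒  r_B = 5 − 2 = 3

rB=3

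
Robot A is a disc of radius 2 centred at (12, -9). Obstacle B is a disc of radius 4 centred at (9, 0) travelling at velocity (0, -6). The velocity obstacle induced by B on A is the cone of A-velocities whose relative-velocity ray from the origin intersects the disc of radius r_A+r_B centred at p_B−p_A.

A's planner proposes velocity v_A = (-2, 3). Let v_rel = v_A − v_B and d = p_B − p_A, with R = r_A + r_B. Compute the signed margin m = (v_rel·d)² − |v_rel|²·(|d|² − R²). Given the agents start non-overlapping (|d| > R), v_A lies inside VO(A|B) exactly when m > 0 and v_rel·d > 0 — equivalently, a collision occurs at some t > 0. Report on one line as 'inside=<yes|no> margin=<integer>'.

d = (-3, 9),  |d|² = 90;  R = 2+4 = 6,  c = 90−6² = 54
v_rel = (-2, 9),  |v_rel|² = 85;  v_rel·d = (-2)·(-3) + (9)·(9) = 87
85·t² − 174·t + 54 = 0  ⇒  m = 87² − 85·54 = 2979
m = 2979 > 0,  v_rel·d = 87 > 0  ⇒  inside

inside=yes margin=2979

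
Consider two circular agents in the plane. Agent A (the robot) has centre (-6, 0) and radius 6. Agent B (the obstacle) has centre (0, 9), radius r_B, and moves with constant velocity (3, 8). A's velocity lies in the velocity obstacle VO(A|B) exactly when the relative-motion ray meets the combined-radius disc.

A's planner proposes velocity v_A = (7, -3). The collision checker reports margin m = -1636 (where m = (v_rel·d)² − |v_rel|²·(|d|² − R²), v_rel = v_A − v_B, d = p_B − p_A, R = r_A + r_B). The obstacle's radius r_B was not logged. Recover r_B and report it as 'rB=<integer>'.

m = -1636
d = (6, 9);  v_rel = (4, -11),  |v_rel|² = 137
v_rel×d = (4)·(9) − (-11)·(6) = 102
since m = R²·137 − 102²:  R² = (10404 + -1636) / 137 = 64
R = √64 = 8  ⇒  r_B = 8 − 6 = 2

rB=2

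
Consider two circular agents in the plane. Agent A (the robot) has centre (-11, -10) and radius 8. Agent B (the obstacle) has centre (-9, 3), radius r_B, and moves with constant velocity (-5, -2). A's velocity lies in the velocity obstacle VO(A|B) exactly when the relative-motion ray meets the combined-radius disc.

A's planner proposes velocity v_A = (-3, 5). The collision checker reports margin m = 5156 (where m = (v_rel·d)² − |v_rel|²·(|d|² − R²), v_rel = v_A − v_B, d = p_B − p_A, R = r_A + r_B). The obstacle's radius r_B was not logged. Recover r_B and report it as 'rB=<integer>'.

m = 5156
d = (2, 13);  v_rel = (2, 7),  |v_rel|² = 53
v_rel×d = (2)·(13) − (7)·(2) = 12
since m = R²·53 − 12²:  R² = (144 + 5156) / 53 = 100
R = √100 = 10  ⇒  r_B = 10 − 8 = 2

rB=2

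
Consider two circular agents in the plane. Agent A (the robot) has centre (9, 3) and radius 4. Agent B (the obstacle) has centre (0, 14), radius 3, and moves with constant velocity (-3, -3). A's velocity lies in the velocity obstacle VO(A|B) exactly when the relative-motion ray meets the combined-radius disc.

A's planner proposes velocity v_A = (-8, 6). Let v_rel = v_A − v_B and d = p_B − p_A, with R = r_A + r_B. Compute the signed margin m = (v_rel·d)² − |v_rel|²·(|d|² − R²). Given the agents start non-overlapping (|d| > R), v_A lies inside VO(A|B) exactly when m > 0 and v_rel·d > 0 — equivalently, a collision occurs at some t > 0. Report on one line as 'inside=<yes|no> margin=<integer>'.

d = (-9, 11),  |d|² = 202;  R = 4+3 = 7,  c = 202−7² = 153
v_rel = (-5, 9),  |v_rel|² = 106;  v_rel·d = (-5)·(-9) + (9)·(11) = 144
106·t² − 288·t + 153 = 0  ⇒  m = 144² − 106·153 = 4518
m = 4518 > 0,  v_rel·d = 144 > 0  ⇒  inside

inside=yes margin=4518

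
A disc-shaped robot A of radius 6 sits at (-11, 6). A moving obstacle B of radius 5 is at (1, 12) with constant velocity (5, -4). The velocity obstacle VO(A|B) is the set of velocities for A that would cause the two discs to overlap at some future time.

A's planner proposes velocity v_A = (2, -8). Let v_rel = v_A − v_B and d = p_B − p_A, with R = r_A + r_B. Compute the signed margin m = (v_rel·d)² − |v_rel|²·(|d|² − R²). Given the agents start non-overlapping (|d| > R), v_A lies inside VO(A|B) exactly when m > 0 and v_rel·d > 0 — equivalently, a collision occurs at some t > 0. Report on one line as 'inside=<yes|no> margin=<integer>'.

d = (12, 6),  |d|² = 180;  R = 6+5 = 11,  c = 180−11² = 59
v_rel = (-3, -4),  |v_rel|² = 25;  v_rel·d = (-3)·(12) + (-4)·(6) = -60
25·t² + 120·t + 59 = 0  ⇒  m = (-60)² − 25·59 = 2125
m = 2125 > 0,  v_rel·d = -60 < 0  ⇒  outside

inside=no margin=2125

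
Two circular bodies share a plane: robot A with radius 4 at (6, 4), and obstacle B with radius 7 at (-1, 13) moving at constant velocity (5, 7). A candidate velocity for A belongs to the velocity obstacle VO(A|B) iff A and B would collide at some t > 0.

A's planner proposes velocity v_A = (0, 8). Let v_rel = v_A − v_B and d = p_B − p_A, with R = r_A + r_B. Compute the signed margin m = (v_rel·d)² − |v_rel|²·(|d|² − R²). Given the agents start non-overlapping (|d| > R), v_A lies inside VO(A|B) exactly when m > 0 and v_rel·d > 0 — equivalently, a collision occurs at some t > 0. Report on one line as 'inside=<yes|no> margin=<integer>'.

d = (-7, 9),  |d|² = 130;  R = 4+7 = 11,  c = 130−11² = 9
v_rel = (-5, 1),  |v_rel|² = 26;  v_rel·d = (-5)·(-7) + (1)·(9) = 44
26·t² − 88·t + 9 = 0  ⇒  m = 44² − 26·9 = 1702
m = 1702 > 0,  v_rel·d = 44 > 0  ⇒  inside

inside=yes margin=1702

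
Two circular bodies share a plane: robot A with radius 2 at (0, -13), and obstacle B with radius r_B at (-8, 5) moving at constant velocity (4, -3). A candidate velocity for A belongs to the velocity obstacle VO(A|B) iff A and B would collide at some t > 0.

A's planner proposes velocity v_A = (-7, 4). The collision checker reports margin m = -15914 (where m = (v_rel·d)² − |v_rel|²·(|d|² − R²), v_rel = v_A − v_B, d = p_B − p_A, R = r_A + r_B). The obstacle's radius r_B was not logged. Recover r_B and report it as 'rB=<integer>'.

m = -15914
d = (-8, 18);  v_rel = (-11, 7),  |v_rel|² = 170
v_rel×d = (-11)·(18) − (7)·(-8) = -142
since m = R²·170 − (-142)²:  R² = (20164 + -15914) / 170 = 25
R = √25 = 5  ⇒  r_B = 5 − 2 = 3

rB=3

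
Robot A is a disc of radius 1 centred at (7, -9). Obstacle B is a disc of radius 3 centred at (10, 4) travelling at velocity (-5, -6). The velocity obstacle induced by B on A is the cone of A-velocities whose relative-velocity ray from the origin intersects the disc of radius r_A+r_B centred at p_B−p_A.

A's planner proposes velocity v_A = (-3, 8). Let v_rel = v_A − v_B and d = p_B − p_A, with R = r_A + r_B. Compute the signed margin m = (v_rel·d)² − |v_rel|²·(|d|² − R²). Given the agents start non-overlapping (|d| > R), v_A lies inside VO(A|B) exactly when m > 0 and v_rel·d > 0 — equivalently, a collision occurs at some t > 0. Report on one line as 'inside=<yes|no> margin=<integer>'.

d = (3, 13),  |d|² = 178;  R = 1+3 = 4,  c = 178−4² = 162
v_rel = (2, 14),  |v_rel|² = 200;  v_rel·d = (2)·(3) + (14)·(13) = 188
200·t² − 376·t + 162 = 0  ⇒  m = 188² − 200·162 = 2944
m = 2944 > 0,  v_rel·d = 188 > 0  ⇒  inside

inside=yes margin=2944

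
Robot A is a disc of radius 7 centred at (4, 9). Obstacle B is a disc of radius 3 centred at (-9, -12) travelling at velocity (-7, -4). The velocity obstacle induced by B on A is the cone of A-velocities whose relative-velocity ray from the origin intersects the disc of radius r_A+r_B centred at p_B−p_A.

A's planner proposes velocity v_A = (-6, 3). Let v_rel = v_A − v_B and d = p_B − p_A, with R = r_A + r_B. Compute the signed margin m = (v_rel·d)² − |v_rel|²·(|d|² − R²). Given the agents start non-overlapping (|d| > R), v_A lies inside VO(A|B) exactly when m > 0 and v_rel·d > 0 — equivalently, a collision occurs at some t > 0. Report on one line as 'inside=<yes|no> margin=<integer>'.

d = (-13, -21),  |d|² = 610;  R = 7+3 = 10,  c = 610−10² = 510
v_rel = (1, 7),  |v_rel|² = 50;  v_rel·d = (1)·(-13) + (7)·(-21) = -160
50·t² + 320·t + 510 = 0  ⇒  m = (-160)² − 50·510 = 100
m = 100 > 0,  v_rel·d = -160 < 0  ⇒  outside

inside=no margin=100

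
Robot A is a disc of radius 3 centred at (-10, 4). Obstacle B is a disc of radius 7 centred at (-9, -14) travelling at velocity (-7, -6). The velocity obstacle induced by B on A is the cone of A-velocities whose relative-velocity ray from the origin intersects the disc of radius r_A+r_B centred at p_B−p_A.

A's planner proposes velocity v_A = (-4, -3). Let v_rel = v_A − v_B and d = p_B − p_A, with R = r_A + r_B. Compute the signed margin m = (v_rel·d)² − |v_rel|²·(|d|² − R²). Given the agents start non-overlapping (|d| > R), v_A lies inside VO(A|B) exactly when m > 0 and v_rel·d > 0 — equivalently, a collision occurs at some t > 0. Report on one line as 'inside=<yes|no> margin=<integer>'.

d = (1, -18),  |d|² = 325;  R = 3+7 = 10,  c = 325−10² = 225
v_rel = (3, 3),  |v_rel|² = 18;  v_rel·d = (3)·(1) + (3)·(-18) = -51
18·t² + 102·t + 225 = 0  ⇒  m = (-51)² − 18·225 = -1449
m = -1449 < 0,  v_rel·d = -51 < 0  ⇒  outside

inside=no margin=-1449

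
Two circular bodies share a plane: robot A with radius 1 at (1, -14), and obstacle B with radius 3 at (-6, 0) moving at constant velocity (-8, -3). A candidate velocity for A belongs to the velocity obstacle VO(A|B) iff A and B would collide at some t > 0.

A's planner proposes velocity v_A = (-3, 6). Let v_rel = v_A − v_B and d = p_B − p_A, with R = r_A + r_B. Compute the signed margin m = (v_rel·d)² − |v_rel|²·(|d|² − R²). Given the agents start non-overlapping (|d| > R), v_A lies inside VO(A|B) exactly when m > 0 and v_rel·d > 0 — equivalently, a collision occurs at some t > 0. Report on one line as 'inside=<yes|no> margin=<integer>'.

d = (-7, 14),  |d|² = 245;  R = 1+3 = 4,  c = 245−4² = 229
v_rel = (5, 9),  |v_rel|² = 106;  v_rel·d = (5)·(-7) + (9)·(14) = 91
106·t² − 182·t + 229 = 0  ⇒  m = 91² − 106·229 = -15993
m = -15993 < 0,  v_rel·d = 91 > 0  ⇒  outside

inside=no margin=-15993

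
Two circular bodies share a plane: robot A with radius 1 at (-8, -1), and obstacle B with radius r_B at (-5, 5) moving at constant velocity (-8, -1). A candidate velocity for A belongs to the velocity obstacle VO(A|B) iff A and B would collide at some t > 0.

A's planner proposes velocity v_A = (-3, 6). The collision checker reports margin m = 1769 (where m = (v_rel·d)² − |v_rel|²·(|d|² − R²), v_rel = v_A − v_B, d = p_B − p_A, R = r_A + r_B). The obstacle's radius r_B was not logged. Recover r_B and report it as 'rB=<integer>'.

m = 1769
d = (3, 6);  v_rel = (5, 7),  |v_rel|² = 74
v_rel×d = (5)·(6) − (7)·(3) = 9
since m = R²·74 − 9²:  R² = (81 + 1769) / 74 = 25
R = √25 = 5  ⇒  r_B = 5 − 1 = 4

rB=4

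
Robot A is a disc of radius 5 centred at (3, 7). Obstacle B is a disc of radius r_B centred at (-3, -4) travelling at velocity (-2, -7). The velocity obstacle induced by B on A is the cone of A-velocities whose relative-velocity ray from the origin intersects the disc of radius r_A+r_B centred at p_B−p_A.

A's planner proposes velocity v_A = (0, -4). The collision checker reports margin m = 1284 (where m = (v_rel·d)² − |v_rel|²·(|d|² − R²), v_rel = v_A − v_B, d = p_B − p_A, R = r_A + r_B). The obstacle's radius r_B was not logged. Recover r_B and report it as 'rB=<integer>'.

m = 1284
d = (-6, -11);  v_rel = (2, 3),  |v_rel|² = 13
v_rel×d = (2)·(-11) − (3)·(-6) = -4
since m = R²·13 − (-4)²:  R² = (16 + 1284) / 13 = 100
R = √100 = 10  ⇒  r_B = 10 − 5 = 5

rB=5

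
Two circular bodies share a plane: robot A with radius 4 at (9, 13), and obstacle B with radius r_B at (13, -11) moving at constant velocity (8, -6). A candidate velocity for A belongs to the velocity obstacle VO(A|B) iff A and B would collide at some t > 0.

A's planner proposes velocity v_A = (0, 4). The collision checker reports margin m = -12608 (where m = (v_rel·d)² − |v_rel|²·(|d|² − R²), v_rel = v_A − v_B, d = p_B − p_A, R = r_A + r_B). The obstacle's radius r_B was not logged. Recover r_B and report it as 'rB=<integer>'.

m = -12608
d = (4, -24);  v_rel = (-8, 10),  |v_rel|² = 164
v_rel×d = (-8)·(-24) − (10)·(4) = 152
since m = R²·164 − 152²:  R² = (23104 + -12608) / 164 = 64
R = √64 = 8  ⇒  r_B = 8 − 4 = 4

rB=4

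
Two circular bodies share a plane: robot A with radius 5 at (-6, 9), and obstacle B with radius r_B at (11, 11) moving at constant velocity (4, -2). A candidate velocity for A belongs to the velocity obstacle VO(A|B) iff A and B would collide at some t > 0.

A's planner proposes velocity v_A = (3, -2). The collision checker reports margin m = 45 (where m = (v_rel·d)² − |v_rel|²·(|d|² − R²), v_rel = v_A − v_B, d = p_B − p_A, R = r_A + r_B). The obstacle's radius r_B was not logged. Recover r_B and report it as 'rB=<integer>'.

m = 45
d = (17, 2);  v_rel = (-1, 0),  |v_rel|² = 1
v_rel×d = (-1)·(2) − (0)·(17) = -2
since m = R²·1 − (-2)²:  R² = (4 + 45) / 1 = 49
R = √49 = 7  ⇒  r_B = 7 − 5 = 2

rB=2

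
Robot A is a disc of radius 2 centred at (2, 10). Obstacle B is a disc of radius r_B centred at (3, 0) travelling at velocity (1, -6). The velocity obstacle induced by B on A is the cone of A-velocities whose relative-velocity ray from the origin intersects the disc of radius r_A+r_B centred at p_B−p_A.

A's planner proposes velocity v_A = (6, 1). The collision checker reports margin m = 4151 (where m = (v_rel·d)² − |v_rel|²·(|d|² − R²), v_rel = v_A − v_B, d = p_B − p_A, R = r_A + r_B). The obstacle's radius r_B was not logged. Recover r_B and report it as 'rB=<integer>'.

m = 4151
d = (1, -10);  v_rel = (5, 7),  |v_rel|² = 74
v_rel×d = (5)·(-10) − (7)·(1) = -57
since m = R²·74 − (-57)²:  R² = (3249 + 4151) / 74 = 100
R = √100 = 10  ⇒  r_B = 10 − 2 = 8

rB=8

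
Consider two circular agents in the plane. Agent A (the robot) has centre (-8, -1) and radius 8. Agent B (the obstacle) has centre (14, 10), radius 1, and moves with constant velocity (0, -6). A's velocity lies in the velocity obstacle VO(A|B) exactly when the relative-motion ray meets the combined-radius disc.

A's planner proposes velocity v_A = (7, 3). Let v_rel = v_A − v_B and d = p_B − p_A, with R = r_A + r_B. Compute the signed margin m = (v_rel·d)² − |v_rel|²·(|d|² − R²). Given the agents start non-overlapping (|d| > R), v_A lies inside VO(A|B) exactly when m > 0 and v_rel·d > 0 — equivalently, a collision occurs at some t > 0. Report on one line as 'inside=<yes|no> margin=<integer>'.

d = (22, 11),  |d|² = 605;  R = 8+1 = 9,  c = 605−9² = 524
v_rel = (7, 9),  |v_rel|² = 130;  v_rel·d = (7)·(22) + (9)·(11) = 253
130·t² − 506·t + 524 = 0  ⇒  m = 253² − 130·524 = -4111
m = -4111 < 0,  v_rel·d = 253 > 0  ⇒  outside

inside=no margin=-4111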